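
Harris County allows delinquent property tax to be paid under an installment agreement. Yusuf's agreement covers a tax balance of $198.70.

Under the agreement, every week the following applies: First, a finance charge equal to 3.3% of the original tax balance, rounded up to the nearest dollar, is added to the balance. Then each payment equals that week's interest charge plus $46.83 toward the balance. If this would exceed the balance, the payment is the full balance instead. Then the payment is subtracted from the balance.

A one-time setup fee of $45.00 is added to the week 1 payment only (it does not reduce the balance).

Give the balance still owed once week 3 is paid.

Week 1: $198.70 +$7.00 interest = $205.70; pay $53.83 (+ $45.00 fee) → $151.87
Week 2: $151.87 +$7.00 interest = $158.87; pay $53.83 → $105.04
Week 3: $105.04 +$7.00 interest = $112.04; pay $53.83 → $58.21

$58.21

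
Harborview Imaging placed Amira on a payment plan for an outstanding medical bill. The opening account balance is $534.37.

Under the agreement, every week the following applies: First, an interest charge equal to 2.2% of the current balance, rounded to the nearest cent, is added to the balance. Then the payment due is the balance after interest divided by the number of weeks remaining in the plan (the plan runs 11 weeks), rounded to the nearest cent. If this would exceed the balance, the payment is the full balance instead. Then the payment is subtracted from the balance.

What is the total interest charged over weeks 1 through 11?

$75.99

Week 1: $534.37 +$11.76 interest = $546.13; pay $49.65 → $496.48
Week 2: $496.48 +$10.92 interest = $507.40; pay $50.74 → $456.66
Week 3: $456.66 +$10.05 interest = $466.71; pay $51.86 → $414.85
Week 4: $414.85 +$9.13 interest = $423.98; pay $53.00 → $370.98
Week 5: $370.98 +$8.16 interest = $379.14; pay $54.16 → $324.98
Week 6: $324.98 +$7.15 interest = $332.13; pay $55.36 → $276.77
Week 7: $276.77 +$6.09 interest = $282.86; pay $56.57 → $226.29
Week 8: $226.29 +$4.98 interest = $231.27; pay $57.82 → $173.45
Week 9: $173.45 +$3.82 interest = $177.27; pay $59.09 → $118.18
Week 10: $118.18 +$2.60 interest = $120.78; pay $60.39 → $60.39
Week 11: $60.39 +$1.33 interest = $61.72; pay $61.72 → $0.00
Total interest: $11.76 + $10.92 + $10.05 + $9.13 + $8.16 + $7.15 + $6.09 + $4.98 + $3.82 + $2.60 + $1.33 = $75.99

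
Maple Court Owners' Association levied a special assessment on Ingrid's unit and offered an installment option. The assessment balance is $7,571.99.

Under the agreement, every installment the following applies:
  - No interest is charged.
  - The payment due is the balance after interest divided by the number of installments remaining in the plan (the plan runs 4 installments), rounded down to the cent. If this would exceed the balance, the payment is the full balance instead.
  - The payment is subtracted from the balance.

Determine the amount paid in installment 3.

$1,893.00

Installment 1: $7,571.99 − $1,892.99 → $5,679.00
Installment 2: $5,679.00 − $1,893.00 → $3,786.00
Installment 3: $3,786.00 − $1,893.00 → $1,893.00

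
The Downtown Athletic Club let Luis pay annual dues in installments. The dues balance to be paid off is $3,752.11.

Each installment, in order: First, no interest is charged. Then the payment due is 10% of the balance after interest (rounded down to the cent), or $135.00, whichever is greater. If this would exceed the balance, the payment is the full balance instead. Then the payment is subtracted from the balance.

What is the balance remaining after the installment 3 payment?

$2,735.29

Installment 1: $3,752.11 − $375.21 → $3,376.90
Installment 2: $3,376.90 − $337.69 → $3,039.21
Installment 3: $3,039.21 − $303.92 → $2,735.29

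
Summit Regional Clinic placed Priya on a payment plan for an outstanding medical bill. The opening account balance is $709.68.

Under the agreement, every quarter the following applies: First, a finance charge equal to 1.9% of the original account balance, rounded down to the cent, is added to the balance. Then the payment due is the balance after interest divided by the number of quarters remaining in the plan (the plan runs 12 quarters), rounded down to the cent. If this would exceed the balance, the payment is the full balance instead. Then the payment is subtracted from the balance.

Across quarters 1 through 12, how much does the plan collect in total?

Quarter 1: $709.68 +$13.48 interest = $723.16; pay $60.26 → $662.90
Quarter 2: $662.90 +$13.48 interest = $676.38; pay $61.48 → $614.90
Quarter 3: $614.90 +$13.48 interest = $628.38; pay $62.83 → $565.55
Quarter 4: $565.55 +$13.48 interest = $579.03; pay $64.33 → $514.70
Quarter 5: $514.70 +$13.48 interest = $528.18; pay $66.02 → $462.16
Quarter 6: $462.16 +$13.48 interest = $475.64; pay $67.94 → $407.70
Quarter 7: $407.70 +$13.48 interest = $421.18; pay $70.19 → $350.99
Quarter 8: $350.99 +$13.48 interest = $364.47; pay $72.89 → $291.58
Quarter 9: $291.58 +$13.48 interest = $305.06; pay $76.26 → $228.80
Quarter 10: $228.80 +$13.48 interest = $242.28; pay $80.76 → $161.52
Quarter 11: $161.52 +$13.48 interest = $175.00; pay $87.50 → $87.50
Quarter 12: $87.50 +$13.48 interest = $100.98; pay $100.98 → $0.00
Total paid: $871.44

$871.44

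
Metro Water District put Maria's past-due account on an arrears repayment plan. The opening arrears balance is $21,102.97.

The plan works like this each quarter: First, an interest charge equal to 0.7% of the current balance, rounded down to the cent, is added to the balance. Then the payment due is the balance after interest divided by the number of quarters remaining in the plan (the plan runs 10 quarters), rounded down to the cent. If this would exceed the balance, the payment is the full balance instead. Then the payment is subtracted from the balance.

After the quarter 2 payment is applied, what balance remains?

Quarter 1: opening $21,102.97; interest $147.72 → $21,250.69; payment $2,125.06; balance $19,125.63
Quarter 2: opening $19,125.63; interest $133.87 → $19,259.50; payment $2,139.94; balance $17,119.56

$17,119.56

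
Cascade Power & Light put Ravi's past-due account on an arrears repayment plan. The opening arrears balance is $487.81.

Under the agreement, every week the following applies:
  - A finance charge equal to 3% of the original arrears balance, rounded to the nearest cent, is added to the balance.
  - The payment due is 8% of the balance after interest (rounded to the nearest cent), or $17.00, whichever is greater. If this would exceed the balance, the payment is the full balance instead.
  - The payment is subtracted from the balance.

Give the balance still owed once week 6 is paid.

$362.01

Week 1: $487.81 +$14.63 interest = $502.44; pay $40.20 → $462.24
Week 2: $462.24 +$14.63 interest = $476.87; pay $38.15 → $438.72
Week 3: $438.72 +$14.63 interest = $453.35; pay $36.27 → $417.08
Week 4: $417.08 +$14.63 interest = $431.71; pay $34.54 → $397.17
Week 5: $397.17 +$14.63 interest = $411.80; pay $32.94 → $378.86
Week 6: $378.86 +$14.63 interest = $393.49; pay $31.48 → $362.01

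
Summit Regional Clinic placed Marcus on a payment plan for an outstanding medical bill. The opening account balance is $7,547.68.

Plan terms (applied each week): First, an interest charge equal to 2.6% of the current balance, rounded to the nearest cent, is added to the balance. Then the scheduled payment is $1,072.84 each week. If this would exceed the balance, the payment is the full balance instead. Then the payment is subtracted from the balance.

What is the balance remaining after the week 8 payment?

$0.00

Week 1: $7,547.68 +$196.24 interest = $7,743.92; pay $1,072.84 → $6,671.08
Week 2: $6,671.08 +$173.45 interest = $6,844.53; pay $1,072.84 → $5,771.69
Week 3: $5,771.69 +$150.06 interest = $5,921.75; pay $1,072.84 → $4,848.91
Week 4: $4,848.91 +$126.07 interest = $4,974.98; pay $1,072.84 → $3,902.14
Week 5: $3,902.14 +$101.46 interest = $4,003.60; pay $1,072.84 → $2,930.76
Week 6: $2,930.76 +$76.20 interest = $3,006.96; pay $1,072.84 → $1,934.12
Week 7: $1,934.12 +$50.29 interest = $1,984.41; pay $1,072.84 → $911.57
Week 8: $911.57 +$23.70 interest = $935.27; pay $935.27 → $0.00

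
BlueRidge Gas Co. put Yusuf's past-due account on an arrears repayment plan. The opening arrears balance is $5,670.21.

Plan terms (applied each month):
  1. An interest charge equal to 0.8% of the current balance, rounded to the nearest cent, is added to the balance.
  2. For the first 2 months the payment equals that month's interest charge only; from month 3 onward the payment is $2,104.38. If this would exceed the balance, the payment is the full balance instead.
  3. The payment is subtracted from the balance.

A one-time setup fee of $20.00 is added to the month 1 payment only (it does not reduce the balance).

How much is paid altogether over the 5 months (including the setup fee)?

Month 1: opening $5,670.21; interest $45.36 → $5,715.57; payment $45.36 (+ $20.00 fee); balance $5,670.21
Month 2: opening $5,670.21; interest $45.36 → $5,715.57; payment $45.36; balance $5,670.21
Month 3: opening $5,670.21; interest $45.36 → $5,715.57; payment $2,104.38; balance $3,611.19
Month 4: opening $3,611.19; interest $28.89 → $3,640.08; payment $2,104.38; balance $1,535.70
Month 5: opening $1,535.70; interest $12.29 → $1,547.99; payment $1,547.99; balance $0.00
Total paid: $5,867.47

$5,867.47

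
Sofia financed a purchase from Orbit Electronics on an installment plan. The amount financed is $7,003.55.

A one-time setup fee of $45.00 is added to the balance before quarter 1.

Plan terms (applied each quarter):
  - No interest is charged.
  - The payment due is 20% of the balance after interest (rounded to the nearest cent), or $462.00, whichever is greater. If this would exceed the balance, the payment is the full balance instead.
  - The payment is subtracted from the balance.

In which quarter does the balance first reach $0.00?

Quarter 1: $7,048.55 − $1,409.71 → $5,638.84
Quarter 2: $5,638.84 − $1,127.77 → $4,511.07
Quarter 3: $4,511.07 − $902.21 → $3,608.86
Quarter 4: $3,608.86 − $721.77 → $2,887.09
Quarter 5: $2,887.09 − $577.42 → $2,309.67
Quarter 6: $2,309.67 − $462.00 → $1,847.67
Quarter 7: $1,847.67 − $462.00 → $1,385.67
Quarter 8: $1,385.67 − $462.00 → $923.67
Quarter 9: $923.67 − $462.00 → $461.67
Quarter 10: $461.67 − $461.67 → $0.00
Balance reaches $0.00 in quarter 10.

10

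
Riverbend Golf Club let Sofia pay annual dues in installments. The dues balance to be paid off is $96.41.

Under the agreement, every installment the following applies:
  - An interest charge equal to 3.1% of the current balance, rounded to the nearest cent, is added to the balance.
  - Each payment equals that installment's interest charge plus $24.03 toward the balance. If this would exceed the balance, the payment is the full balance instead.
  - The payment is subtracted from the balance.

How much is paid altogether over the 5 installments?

$103.90

Installment 1: opening $96.41; interest $2.99 → $99.40; payment $27.02; balance $72.38
Installment 2: opening $72.38; interest $2.24 → $74.62; payment $26.27; balance $48.35
Installment 3: opening $48.35; interest $1.50 → $49.85; payment $25.53; balance $24.32
Installment 4: opening $24.32; interest $0.75 → $25.07; payment $24.78; balance $0.29
Installment 5: opening $0.29; interest $0.01 → $0.30; payment $0.30; balance $0.00
Total paid: $103.90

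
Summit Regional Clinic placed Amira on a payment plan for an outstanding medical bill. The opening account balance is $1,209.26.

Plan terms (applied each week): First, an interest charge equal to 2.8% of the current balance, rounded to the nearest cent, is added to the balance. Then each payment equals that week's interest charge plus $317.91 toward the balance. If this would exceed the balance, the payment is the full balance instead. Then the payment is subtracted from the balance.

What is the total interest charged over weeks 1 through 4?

Week 1: $1,209.26 +$33.86 interest = $1,243.12; pay $351.77 → $891.35
Week 2: $891.35 +$24.96 interest = $916.31; pay $342.87 → $573.44
Week 3: $573.44 +$16.06 interest = $589.50; pay $333.97 → $255.53
Week 4: $255.53 +$7.15 interest = $262.68; pay $262.68 → $0.00
Total interest: $33.86 + $24.96 + $16.06 + $7.15 = $82.03

$82.03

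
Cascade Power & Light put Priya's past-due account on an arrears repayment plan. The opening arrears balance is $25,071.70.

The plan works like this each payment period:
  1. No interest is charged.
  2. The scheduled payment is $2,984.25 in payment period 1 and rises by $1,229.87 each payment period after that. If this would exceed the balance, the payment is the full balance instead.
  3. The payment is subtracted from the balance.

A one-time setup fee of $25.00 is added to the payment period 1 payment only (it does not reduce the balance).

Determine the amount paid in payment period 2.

$4,214.12

Payment period 1: opening $25,071.70; payment $2,984.25 (+ $25.00 fee); balance $22,087.45
Payment period 2: opening $22,087.45; payment $4,214.12; balance $17,873.33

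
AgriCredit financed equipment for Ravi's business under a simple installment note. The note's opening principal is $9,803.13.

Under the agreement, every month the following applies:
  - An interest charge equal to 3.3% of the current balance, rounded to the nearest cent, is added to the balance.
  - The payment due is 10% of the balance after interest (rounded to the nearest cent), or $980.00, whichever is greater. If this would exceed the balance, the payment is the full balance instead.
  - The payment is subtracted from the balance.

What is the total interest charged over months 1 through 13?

$2,277.77

Month 1: $9,803.13 +$323.50 interest = $10,126.63; pay $1,012.66 → $9,113.97
Month 2: $9,113.97 +$300.76 interest = $9,414.73; pay $980.00 → $8,434.73
Month 3: $8,434.73 +$278.35 interest = $8,713.08; pay $980.00 → $7,733.08
Month 4: $7,733.08 +$255.19 interest = $7,988.27; pay $980.00 → $7,008.27
Month 5: $7,008.27 +$231.27 interest = $7,239.54; pay $980.00 → $6,259.54
Month 6: $6,259.54 +$206.56 interest = $6,466.10; pay $980.00 → $5,486.10
Month 7: $5,486.10 +$181.04 interest = $5,667.14; pay $980.00 → $4,687.14
Month 8: $4,687.14 +$154.68 interest = $4,841.82; pay $980.00 → $3,861.82
Month 9: $3,861.82 +$127.44 interest = $3,989.26; pay $980.00 → $3,009.26
Month 10: $3,009.26 +$99.31 interest = $3,108.57; pay $980.00 → $2,128.57
Month 11: $2,128.57 +$70.24 interest = $2,198.81; pay $980.00 → $1,218.81
Month 12: $1,218.81 +$40.22 interest = $1,259.03; pay $980.00 → $279.03
Month 13: $279.03 +$9.21 interest = $288.24; pay $288.24 → $0.00
Total interest: $323.50 + $300.76 + $278.35 + $255.19 + $231.27 + $206.56 + $181.04 + $154.68 + $127.44 + $99.31 + $70.24 + $40.22 + $9.21 = $2,277.77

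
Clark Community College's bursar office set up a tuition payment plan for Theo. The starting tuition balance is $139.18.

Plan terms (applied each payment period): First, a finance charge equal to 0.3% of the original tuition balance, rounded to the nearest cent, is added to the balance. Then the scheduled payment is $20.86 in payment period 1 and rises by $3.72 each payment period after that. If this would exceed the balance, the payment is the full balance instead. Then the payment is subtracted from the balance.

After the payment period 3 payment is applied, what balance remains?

$66.70

Payment period 1: opening $139.18; interest $0.42 → $139.60; payment $20.86; balance $118.74
Payment period 2: opening $118.74; interest $0.42 → $119.16; payment $24.58; balance $94.58
Payment period 3: opening $94.58; interest $0.42 → $95.00; payment $28.30; balance $66.70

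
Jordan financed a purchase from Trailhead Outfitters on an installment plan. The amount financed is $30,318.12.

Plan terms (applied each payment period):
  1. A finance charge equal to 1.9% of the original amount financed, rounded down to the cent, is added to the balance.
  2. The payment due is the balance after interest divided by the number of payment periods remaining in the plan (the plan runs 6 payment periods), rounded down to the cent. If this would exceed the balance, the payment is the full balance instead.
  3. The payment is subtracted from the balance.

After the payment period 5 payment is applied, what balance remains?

$5,888.29

Payment period 1: opening $30,318.12; interest $576.04 → $30,894.16; payment $5,149.02; balance $25,745.14
Payment period 2: opening $25,745.14; interest $576.04 → $26,321.18; payment $5,264.23; balance $21,056.95
Payment period 3: opening $21,056.95; interest $576.04 → $21,632.99; payment $5,408.24; balance $16,224.75
Payment period 4: opening $16,224.75; interest $576.04 → $16,800.79; payment $5,600.26; balance $11,200.53
Payment period 5: opening $11,200.53; interest $576.04 → $11,776.57; payment $5,888.28; balance $5,888.29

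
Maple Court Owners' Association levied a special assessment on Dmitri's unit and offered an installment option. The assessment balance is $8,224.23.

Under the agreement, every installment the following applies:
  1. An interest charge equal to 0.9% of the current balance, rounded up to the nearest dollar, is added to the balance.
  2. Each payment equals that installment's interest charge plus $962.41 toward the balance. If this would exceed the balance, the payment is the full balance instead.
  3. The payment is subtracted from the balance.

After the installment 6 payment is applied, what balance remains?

$2,449.77

Installment 1: opening $8,224.23; interest $75.00 → $8,299.23; payment $1,037.41; balance $7,261.82
Installment 2: opening $7,261.82; interest $66.00 → $7,327.82; payment $1,028.41; balance $6,299.41
Installment 3: opening $6,299.41; interest $57.00 → $6,356.41; payment $1,019.41; balance $5,337.00
Installment 4: opening $5,337.00; interest $49.00 → $5,386.00; payment $1,011.41; balance $4,374.59
Installment 5: opening $4,374.59; interest $40.00 → $4,414.59; payment $1,002.41; balance $3,412.18
Installment 6: opening $3,412.18; interest $31.00 → $3,443.18; payment $993.41; balance $2,449.77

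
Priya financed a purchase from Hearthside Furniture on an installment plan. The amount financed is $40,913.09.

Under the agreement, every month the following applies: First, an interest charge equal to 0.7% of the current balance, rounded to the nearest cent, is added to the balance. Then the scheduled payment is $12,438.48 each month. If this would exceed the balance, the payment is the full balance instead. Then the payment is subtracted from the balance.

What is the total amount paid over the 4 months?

# | Opening | Interest | Payment | End bal
1 | $40,913.09 | $286.39 | $12,438.48 | $28,761.00
2 | $28,761.00 | $201.33 | $12,438.48 | $16,523.85
3 | $16,523.85 | $115.67 | $12,438.48 | $4,201.04
4 | $4,201.04 | $29.41 | $4,230.45 | $0.00
Total paid: $41,545.89

$41,545.89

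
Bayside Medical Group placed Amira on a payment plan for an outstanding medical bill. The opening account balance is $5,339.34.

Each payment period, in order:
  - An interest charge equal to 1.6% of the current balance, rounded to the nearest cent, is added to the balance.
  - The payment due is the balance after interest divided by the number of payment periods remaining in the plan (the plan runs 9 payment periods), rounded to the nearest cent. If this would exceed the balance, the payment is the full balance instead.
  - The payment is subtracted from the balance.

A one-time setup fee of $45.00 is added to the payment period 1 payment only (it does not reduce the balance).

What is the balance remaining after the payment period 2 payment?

$4,286.77

# | Opening | Interest | Payment | Fee | End bal
1 | $5,339.34 | $85.43 | $602.75 | $45.00 | $4,822.02
2 | $4,822.02 | $77.15 | $612.40 | — | $4,286.77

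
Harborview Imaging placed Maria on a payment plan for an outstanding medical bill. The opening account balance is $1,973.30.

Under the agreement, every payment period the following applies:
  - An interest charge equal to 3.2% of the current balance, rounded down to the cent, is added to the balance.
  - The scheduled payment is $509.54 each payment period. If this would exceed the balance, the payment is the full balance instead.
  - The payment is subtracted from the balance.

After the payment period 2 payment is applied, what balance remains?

Payment period 1: opening $1,973.30; interest $63.14 → $2,036.44; payment $509.54; balance $1,526.90
Payment period 2: opening $1,526.90; interest $48.86 → $1,575.76; payment $509.54; balance $1,066.22

$1,066.22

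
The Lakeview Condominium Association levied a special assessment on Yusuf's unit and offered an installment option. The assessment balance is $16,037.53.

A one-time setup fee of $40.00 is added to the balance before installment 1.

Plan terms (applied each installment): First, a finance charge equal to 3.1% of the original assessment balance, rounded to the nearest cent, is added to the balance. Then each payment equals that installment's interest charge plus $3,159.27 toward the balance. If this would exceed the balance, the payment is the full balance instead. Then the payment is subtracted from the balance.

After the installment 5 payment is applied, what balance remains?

Installment 1: opening $16,077.53; interest $497.16 → $16,574.69; payment $3,656.43; balance $12,918.26
Installment 2: opening $12,918.26; interest $497.16 → $13,415.42; payment $3,656.43; balance $9,758.99
Installment 3: opening $9,758.99; interest $497.16 → $10,256.15; payment $3,656.43; balance $6,599.72
Installment 4: opening $6,599.72; interest $497.16 → $7,096.88; payment $3,656.43; balance $3,440.45
Installment 5: opening $3,440.45; interest $497.16 → $3,937.61; payment $3,656.43; balance $281.18

$281.18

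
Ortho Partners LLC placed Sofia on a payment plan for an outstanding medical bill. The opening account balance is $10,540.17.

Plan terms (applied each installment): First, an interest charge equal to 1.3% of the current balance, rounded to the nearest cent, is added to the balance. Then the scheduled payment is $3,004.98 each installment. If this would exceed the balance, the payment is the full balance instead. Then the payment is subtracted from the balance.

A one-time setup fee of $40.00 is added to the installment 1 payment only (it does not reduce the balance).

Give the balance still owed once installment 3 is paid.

$1,823.96

# | Opening | Interest | Payment | Fee | End bal
1 | $10,540.17 | $137.02 | $3,004.98 | $40.00 | $7,672.21
2 | $7,672.21 | $99.74 | $3,004.98 | — | $4,766.97
3 | $4,766.97 | $61.97 | $3,004.98 | — | $1,823.96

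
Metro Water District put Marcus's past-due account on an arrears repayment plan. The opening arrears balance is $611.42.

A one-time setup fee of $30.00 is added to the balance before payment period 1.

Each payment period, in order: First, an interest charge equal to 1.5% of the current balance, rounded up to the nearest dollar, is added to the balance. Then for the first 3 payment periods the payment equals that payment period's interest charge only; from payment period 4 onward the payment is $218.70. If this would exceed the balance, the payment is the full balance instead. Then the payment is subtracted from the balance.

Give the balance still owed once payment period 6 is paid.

Payment period 1: opening $641.42; interest $10.00 → $651.42; payment $10.00; balance $641.42
Payment period 2: opening $641.42; interest $10.00 → $651.42; payment $10.00; balance $641.42
Payment period 3: opening $641.42; interest $10.00 → $651.42; payment $10.00; balance $641.42
Payment period 4: opening $641.42; interest $10.00 → $651.42; payment $218.70; balance $432.72
Payment period 5: opening $432.72; interest $7.00 → $439.72; payment $218.70; balance $221.02
Payment period 6: opening $221.02; interest $4.00 → $225.02; payment $218.70; balance $6.32

$6.32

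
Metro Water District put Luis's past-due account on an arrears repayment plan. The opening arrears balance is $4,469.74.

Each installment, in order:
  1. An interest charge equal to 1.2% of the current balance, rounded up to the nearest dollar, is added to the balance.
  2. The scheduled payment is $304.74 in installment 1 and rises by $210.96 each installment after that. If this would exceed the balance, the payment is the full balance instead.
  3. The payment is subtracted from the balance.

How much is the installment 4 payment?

$937.62

Installment 1: $4,469.74 +$54.00 interest = $4,523.74; pay $304.74 → $4,219.00
Installment 2: $4,219.00 +$51.00 interest = $4,270.00; pay $515.70 → $3,754.30
Installment 3: $3,754.30 +$46.00 interest = $3,800.30; pay $726.66 → $3,073.64
Installment 4: $3,073.64 +$37.00 interest = $3,110.64; pay $937.62 → $2,173.02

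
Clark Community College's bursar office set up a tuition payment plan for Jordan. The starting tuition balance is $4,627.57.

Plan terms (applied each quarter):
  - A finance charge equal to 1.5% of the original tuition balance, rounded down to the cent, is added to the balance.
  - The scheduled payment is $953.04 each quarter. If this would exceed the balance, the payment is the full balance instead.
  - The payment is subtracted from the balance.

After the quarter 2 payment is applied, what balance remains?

Quarter 1: opening $4,627.57; interest $69.41 → $4,696.98; payment $953.04; balance $3,743.94
Quarter 2: opening $3,743.94; interest $69.41 → $3,813.35; payment $953.04; balance $2,860.31

$2,860.31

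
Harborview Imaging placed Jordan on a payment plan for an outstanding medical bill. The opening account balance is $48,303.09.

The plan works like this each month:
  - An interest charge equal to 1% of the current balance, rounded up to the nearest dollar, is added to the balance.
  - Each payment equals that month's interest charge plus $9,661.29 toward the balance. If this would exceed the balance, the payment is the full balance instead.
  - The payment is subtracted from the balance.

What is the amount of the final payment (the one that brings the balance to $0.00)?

Month 1: $48,303.09 +$484.00 interest = $48,787.09; pay $10,145.29 → $38,641.80
Month 2: $38,641.80 +$387.00 interest = $39,028.80; pay $10,048.29 → $28,980.51
Month 3: $28,980.51 +$290.00 interest = $29,270.51; pay $9,951.29 → $19,319.22
Month 4: $19,319.22 +$194.00 interest = $19,513.22; pay $9,855.29 → $9,657.93
Month 5: $9,657.93 +$97.00 interest = $9,754.93; pay $9,754.93 → $0.00

$9,754.93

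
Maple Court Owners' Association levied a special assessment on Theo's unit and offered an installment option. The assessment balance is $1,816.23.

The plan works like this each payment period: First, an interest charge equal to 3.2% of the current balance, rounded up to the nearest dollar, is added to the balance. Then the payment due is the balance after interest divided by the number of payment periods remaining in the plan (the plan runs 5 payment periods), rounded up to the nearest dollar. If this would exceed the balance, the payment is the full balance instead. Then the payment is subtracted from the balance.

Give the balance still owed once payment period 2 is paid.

$1,160.23

Payment period 1: opening $1,816.23; interest $59.00 → $1,875.23; payment $376.00; balance $1,499.23
Payment period 2: opening $1,499.23; interest $48.00 → $1,547.23; payment $387.00; balance $1,160.23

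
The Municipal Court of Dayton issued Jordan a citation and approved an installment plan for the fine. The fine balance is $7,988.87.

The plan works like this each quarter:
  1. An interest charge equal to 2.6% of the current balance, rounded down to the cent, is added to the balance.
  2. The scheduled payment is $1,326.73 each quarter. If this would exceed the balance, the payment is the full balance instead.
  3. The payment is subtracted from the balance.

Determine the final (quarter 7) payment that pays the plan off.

Quarter 1: $7,988.87 +$207.71 interest = $8,196.58; pay $1,326.73 → $6,869.85
Quarter 2: $6,869.85 +$178.61 interest = $7,048.46; pay $1,326.73 → $5,721.73
Quarter 3: $5,721.73 +$148.76 interest = $5,870.49; pay $1,326.73 → $4,543.76
Quarter 4: $4,543.76 +$118.13 interest = $4,661.89; pay $1,326.73 → $3,335.16
Quarter 5: $3,335.16 +$86.71 interest = $3,421.87; pay $1,326.73 → $2,095.14
Quarter 6: $2,095.14 +$54.47 interest = $2,149.61; pay $1,326.73 → $822.88
Quarter 7: $822.88 +$21.39 interest = $844.27; pay $844.27 → $0.00

$844.27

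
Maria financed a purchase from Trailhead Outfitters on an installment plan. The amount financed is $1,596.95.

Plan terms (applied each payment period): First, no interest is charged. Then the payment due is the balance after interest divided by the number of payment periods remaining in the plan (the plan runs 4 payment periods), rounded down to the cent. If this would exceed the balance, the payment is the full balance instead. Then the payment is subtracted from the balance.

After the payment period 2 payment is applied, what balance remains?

$798.48

Payment period 1: opening $1,596.95; payment $399.23; balance $1,197.72
Payment period 2: opening $1,197.72; payment $399.24; balance $798.48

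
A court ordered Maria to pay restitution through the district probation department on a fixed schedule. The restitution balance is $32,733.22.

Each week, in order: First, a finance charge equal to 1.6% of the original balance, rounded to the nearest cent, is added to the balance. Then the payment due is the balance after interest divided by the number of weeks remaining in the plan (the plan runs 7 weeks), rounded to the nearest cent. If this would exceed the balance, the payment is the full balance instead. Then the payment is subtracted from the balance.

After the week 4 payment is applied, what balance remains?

Week 1: opening $32,733.22; interest $523.73 → $33,256.95; payment $4,750.99; balance $28,505.96
Week 2: opening $28,505.96; interest $523.73 → $29,029.69; payment $4,838.28; balance $24,191.41
Week 3: opening $24,191.41; interest $523.73 → $24,715.14; payment $4,943.03; balance $19,772.11
Week 4: opening $19,772.11; interest $523.73 → $20,295.84; payment $5,073.96; balance $15,221.88

$15,221.88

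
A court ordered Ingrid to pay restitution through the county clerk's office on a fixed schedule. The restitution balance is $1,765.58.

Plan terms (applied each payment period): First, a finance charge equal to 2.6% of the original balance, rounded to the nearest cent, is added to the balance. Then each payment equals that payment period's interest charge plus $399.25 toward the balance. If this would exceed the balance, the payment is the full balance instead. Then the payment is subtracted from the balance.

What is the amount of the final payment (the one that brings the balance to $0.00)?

Payment period 1: opening $1,765.58; interest $45.91 → $1,811.49; payment $445.16; balance $1,366.33
Payment period 2: opening $1,366.33; interest $45.91 → $1,412.24; payment $445.16; balance $967.08
Payment period 3: opening $967.08; interest $45.91 → $1,012.99; payment $445.16; balance $567.83
Payment period 4: opening $567.83; interest $45.91 → $613.74; payment $445.16; balance $168.58
Payment period 5: opening $168.58; interest $45.91 → $214.49; payment $214.49; balance $0.00

$214.49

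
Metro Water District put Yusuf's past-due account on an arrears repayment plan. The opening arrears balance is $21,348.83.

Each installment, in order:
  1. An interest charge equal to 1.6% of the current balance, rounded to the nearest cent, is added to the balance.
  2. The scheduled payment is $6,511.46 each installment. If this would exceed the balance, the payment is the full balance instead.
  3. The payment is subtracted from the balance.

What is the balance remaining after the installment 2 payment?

$8,910.35

Installment 1: opening $21,348.83; interest $341.58 → $21,690.41; payment $6,511.46; balance $15,178.95
Installment 2: opening $15,178.95; interest $242.86 → $15,421.81; payment $6,511.46; balance $8,910.35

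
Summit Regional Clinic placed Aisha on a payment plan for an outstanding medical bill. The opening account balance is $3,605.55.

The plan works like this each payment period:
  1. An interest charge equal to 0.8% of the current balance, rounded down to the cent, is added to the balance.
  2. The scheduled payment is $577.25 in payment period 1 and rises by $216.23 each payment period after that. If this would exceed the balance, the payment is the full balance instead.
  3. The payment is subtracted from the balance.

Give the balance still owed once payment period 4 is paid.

$81.13

Payment period 1: $3,605.55 +$28.84 interest = $3,634.39; pay $577.25 → $3,057.14
Payment period 2: $3,057.14 +$24.45 interest = $3,081.59; pay $793.48 → $2,288.11
Payment period 3: $2,288.11 +$18.30 interest = $2,306.41; pay $1,009.71 → $1,296.70
Payment period 4: $1,296.70 +$10.37 interest = $1,307.07; pay $1,225.94 → $81.13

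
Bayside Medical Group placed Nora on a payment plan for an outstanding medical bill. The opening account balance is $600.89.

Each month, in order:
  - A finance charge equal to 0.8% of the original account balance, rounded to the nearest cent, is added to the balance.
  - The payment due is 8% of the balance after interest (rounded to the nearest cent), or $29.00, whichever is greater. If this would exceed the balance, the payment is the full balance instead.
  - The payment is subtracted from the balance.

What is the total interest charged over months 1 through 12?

Month 1: opening $600.89; interest $4.81 → $605.70; payment $48.46; balance $557.24
Month 2: opening $557.24; interest $4.81 → $562.05; payment $44.96; balance $517.09
Month 3: opening $517.09; interest $4.81 → $521.90; payment $41.75; balance $480.15
Month 4: opening $480.15; interest $4.81 → $484.96; payment $38.80; balance $446.16
Month 5: opening $446.16; interest $4.81 → $450.97; payment $36.08; balance $414.89
Month 6: opening $414.89; interest $4.81 → $419.70; payment $33.58; balance $386.12
Month 7: opening $386.12; interest $4.81 → $390.93; payment $31.27; balance $359.66
Month 8: opening $359.66; interest $4.81 → $364.47; payment $29.16; balance $335.31
Month 9: opening $335.31; interest $4.81 → $340.12; payment $29.00; balance $311.12
Month 10: opening $311.12; interest $4.81 → $315.93; payment $29.00; balance $286.93
Month 11: opening $286.93; interest $4.81 → $291.74; payment $29.00; balance $262.74
Month 12: opening $262.74; interest $4.81 → $267.55; payment $29.00; balance $238.55
Total interest: $4.81 + $4.81 + $4.81 + $4.81 + $4.81 + $4.81 + $4.81 + $4.81 + $4.81 + $4.81 + $4.81 + $4.81 = $57.72

$57.72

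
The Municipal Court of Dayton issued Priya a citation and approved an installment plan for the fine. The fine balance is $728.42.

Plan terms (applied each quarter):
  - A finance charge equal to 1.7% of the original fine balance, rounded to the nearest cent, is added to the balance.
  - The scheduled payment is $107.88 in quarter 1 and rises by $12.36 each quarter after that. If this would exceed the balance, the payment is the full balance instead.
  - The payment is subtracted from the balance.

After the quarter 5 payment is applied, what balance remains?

$127.32

Quarter 1: opening $728.42; interest $12.38 → $740.80; payment $107.88; balance $632.92
Quarter 2: opening $632.92; interest $12.38 → $645.30; payment $120.24; balance $525.06
Quarter 3: opening $525.06; interest $12.38 → $537.44; payment $132.60; balance $404.84
Quarter 4: opening $404.84; interest $12.38 → $417.22; payment $144.96; balance $272.26
Quarter 5: opening $272.26; interest $12.38 → $284.64; payment $157.32; balance $127.32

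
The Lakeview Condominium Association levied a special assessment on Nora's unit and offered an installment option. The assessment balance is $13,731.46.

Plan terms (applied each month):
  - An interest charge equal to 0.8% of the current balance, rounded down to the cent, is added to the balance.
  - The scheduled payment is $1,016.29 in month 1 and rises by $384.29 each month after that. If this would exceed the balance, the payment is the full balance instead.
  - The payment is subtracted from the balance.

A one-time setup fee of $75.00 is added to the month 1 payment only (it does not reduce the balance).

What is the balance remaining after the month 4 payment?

$7,743.89

Month 1: opening $13,731.46; interest $109.85 → $13,841.31; payment $1,016.29 (+ $75.00 fee); balance $12,825.02
Month 2: opening $12,825.02; interest $102.60 → $12,927.62; payment $1,400.58; balance $11,527.04
Month 3: opening $11,527.04; interest $92.21 → $11,619.25; payment $1,784.87; balance $9,834.38
Month 4: opening $9,834.38; interest $78.67 → $9,913.05; payment $2,169.16; balance $7,743.89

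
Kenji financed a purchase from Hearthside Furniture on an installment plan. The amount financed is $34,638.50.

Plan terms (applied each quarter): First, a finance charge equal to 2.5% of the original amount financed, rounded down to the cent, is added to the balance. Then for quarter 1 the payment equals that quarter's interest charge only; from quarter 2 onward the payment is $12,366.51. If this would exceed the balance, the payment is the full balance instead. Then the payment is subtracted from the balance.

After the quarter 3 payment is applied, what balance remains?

$11,637.40

Quarter 1: $34,638.50 +$865.96 interest = $35,504.46; pay $865.96 → $34,638.50
Quarter 2: $34,638.50 +$865.96 interest = $35,504.46; pay $12,366.51 → $23,137.95
Quarter 3: $23,137.95 +$865.96 interest = $24,003.91; pay $12,366.51 → $11,637.40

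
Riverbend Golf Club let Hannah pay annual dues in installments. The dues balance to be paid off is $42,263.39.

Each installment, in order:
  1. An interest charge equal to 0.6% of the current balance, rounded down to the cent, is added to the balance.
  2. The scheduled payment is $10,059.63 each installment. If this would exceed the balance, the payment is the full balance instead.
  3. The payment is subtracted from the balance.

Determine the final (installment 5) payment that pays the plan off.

Installment 1: $42,263.39 +$253.58 interest = $42,516.97; pay $10,059.63 → $32,457.34
Installment 2: $32,457.34 +$194.74 interest = $32,652.08; pay $10,059.63 → $22,592.45
Installment 3: $22,592.45 +$135.55 interest = $22,728.00; pay $10,059.63 → $12,668.37
Installment 4: $12,668.37 +$76.01 interest = $12,744.38; pay $10,059.63 → $2,684.75
Installment 5: $2,684.75 +$16.10 interest = $2,700.85; pay $2,700.85 → $0.00

$2,700.85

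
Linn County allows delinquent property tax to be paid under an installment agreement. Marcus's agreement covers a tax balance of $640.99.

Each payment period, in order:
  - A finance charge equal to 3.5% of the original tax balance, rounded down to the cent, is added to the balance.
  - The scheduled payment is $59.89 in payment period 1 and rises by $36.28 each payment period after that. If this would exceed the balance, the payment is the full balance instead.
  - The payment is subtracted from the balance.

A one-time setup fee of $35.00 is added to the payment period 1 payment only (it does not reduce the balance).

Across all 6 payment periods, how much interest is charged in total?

$134.58

Payment period 1: opening $640.99; interest $22.43 → $663.42; payment $59.89 (+ $35.00 fee); balance $603.53
Payment period 2: opening $603.53; interest $22.43 → $625.96; payment $96.17; balance $529.79
Payment period 3: opening $529.79; interest $22.43 → $552.22; payment $132.45; balance $419.77
Payment period 4: opening $419.77; interest $22.43 → $442.20; payment $168.73; balance $273.47
Payment period 5: opening $273.47; interest $22.43 → $295.90; payment $205.01; balance $90.89
Payment period 6: opening $90.89; interest $22.43 → $113.32; payment $113.32; balance $0.00
Total interest: $22.43 + $22.43 + $22.43 + $22.43 + $22.43 + $22.43 = $134.58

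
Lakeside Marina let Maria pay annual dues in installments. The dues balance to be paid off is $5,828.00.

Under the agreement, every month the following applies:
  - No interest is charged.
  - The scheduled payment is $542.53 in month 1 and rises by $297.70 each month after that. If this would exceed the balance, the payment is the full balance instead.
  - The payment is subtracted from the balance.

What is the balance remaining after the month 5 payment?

Month 1: opening $5,828.00; payment $542.53; balance $5,285.47
Month 2: opening $5,285.47; payment $840.23; balance $4,445.24
Month 3: opening $4,445.24; payment $1,137.93; balance $3,307.31
Month 4: opening $3,307.31; payment $1,435.63; balance $1,871.68
Month 5: opening $1,871.68; payment $1,733.33; balance $138.35

$138.35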